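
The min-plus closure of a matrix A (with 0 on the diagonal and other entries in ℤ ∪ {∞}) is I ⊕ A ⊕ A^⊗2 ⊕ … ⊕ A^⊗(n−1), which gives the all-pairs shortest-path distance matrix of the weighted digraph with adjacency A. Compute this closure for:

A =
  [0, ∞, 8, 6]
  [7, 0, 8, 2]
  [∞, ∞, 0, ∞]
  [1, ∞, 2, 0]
Closure =
  [0, ∞, 8, 6]
  [3, 0, 4, 2]
  [∞, ∞, 0, ∞]
  [1, ∞, 2, 0]

This is the Floyd-Warshall all-pairs shortest-path computation. For each intermediate vertex k = 0, 1, …, 3, update dist[i][j] ← min(dist[i][j], dist[i][k] + dist[k][j]). The final matrix gives, for each (i, j), the minimum total weight of any directed path from i to j (possibly empty when i = j).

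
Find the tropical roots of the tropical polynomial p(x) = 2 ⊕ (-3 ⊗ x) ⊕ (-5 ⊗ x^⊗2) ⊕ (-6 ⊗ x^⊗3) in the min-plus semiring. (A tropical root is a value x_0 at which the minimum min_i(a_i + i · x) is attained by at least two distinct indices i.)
Roots: {1, 2, 5}

Each tropical root is a break point of the lower envelope of the lines y = a_i + i · x (there are 4 lines, with slopes 0, 1, ..., 3). Only the lines that attain the minimum somewhere contribute to roots; other lines are dominated. Here the surviving (envelope) indices are i = 3, i = 2, i = 1, i = 0.
Intersections between consecutive envelope lines give the roots: for adjacent envelope indices i < j the intersection is x = (a_i − a_j) / (j − i). Reading off the sorted break points: {1, 2, 5}.
Verification: at each break x_0, at least two indices attain the minimum of min_i(a_i + i · x_0).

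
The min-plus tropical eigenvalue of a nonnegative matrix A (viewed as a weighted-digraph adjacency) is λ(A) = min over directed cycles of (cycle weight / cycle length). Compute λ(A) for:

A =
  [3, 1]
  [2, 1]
λ(A) = 1

Enumerate directed cycles and compute their means (weight / length). Sample:
  cycle 0 → 0: weight = 3, length = 1, mean = 3/1 ≈ 3.000
  cycle 1 → 1: weight = 1, length = 1, mean = 1/1 ≈ 1.000
  cycle 0 → 1 → 0: weight = 3, length = 2, mean = 3/2 ≈ 1.500
  cycle 1 → 0 → 1: weight = 3, length = 2, mean = 3/2 ≈ 1.500
Minimum mean = 1.000, attained e.g. along the cycle 1 → 1 with weight 1 and length 1. So λ(A) = 1/1 = 1.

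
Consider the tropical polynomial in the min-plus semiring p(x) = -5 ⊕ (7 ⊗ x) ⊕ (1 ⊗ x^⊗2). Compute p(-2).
p(-2) = -5

A tropical monomial a ⊗ x^⊗i evaluates to a + i · x. Evaluating each term at x = -2:
  Term 0 contributes -5 + 0 · -2 = -5
  Term 1 contributes 7 + 1 · -2 = 5
  Term 2 contributes 1 + 2 · -2 = -3
p(-2) = ⊕ of these = min[-5, 5, -3] = -5.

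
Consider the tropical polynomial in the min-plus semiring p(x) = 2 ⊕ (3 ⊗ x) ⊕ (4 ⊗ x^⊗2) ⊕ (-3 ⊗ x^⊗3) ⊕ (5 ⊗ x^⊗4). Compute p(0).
p(0) = -3

A tropical monomial a ⊗ x^⊗i evaluates to a + i · x. Evaluating each term at x = 0:
  Term 0 contributes 2 + 0 · 0 = 2
  Term 1 contributes 3 + 1 · 0 = 3
  Term 2 contributes 4 + 2 · 0 = 4
  Term 3 contributes -3 + 3 · 0 = -3
  Term 4 contributes 5 + 4 · 0 = 5
p(0) = ⊕ of these = min[2, 3, 4, -3, 5] = -3.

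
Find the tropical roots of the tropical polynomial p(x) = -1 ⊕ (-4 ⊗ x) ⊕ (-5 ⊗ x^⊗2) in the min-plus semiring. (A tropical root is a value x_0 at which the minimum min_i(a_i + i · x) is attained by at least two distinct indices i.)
Roots: {1, 3}

Each tropical root is a break point of the lower envelope of the lines y = a_i + i · x (there are 3 lines, with slopes 0, 1, ..., 2). Only the lines that attain the minimum somewhere contribute to roots; other lines are dominated. Here the surviving (envelope) indices are i = 2, i = 1, i = 0.
Intersections between consecutive envelope lines give the roots: for adjacent envelope indices i < j the intersection is x = (a_i − a_j) / (j − i). Reading off the sorted break points: {1, 3}.
Verification: at each break x_0, at least two indices attain the minimum of min_i(a_i + i · x_0).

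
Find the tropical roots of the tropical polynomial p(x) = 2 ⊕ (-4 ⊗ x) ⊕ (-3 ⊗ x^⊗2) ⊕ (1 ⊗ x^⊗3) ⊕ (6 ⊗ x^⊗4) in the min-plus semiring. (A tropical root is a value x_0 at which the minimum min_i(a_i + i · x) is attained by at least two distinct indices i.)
Roots: {-5, -4, -1, 6}

Each tropical root is a break point of the lower envelope of the lines y = a_i + i · x (there are 5 lines, with slopes 0, 1, ..., 4). Only the lines that attain the minimum somewhere contribute to roots; other lines are dominated. Here the surviving (envelope) indices are i = 4, i = 3, i = 2, i = 1, i = 0.
Intersections between consecutive envelope lines give the roots: for adjacent envelope indices i < j the intersection is x = (a_i − a_j) / (j − i). Reading off the sorted break points: {-5, -4, -1, 6}.
Verification: at each break x_0, at least two indices attain the minimum of min_i(a_i + i · x_0).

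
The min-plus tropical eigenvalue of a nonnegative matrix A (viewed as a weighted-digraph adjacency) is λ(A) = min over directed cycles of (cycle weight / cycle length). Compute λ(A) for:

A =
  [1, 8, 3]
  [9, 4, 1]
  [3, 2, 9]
λ(A) = 1

Enumerate directed cycles and compute their means (weight / length). Sample:
  cycle 0 → 0: weight = 1, length = 1, mean = 1/1 ≈ 1.000
  cycle 1 → 1: weight = 4, length = 1, mean = 4/1 ≈ 4.000
  cycle 2 → 2: weight = 9, length = 1, mean = 9/1 ≈ 9.000
  cycle 0 → 1 → 0: weight = 17, length = 2, mean = 17/2 ≈ 8.500
  cycle 0 → 2 → 0: weight = 6, length = 2, mean = 6/2 ≈ 3.000
  cycle 1 → 0 → 1: weight = 17, length = 2, mean = 17/2 ≈ 8.500
Minimum mean = 1.000, attained e.g. along the cycle 0 → 0 with weight 1 and length 1. So λ(A) = 1/1 = 1.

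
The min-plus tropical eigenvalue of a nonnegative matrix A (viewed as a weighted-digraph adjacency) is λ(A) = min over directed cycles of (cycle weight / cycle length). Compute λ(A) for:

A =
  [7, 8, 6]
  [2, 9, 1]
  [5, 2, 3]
λ(A) = 3/2

Enumerate directed cycles and compute their means (weight / length). Sample:
  cycle 0 → 0: weight = 7, length = 1, mean = 7/1 ≈ 7.000
  cycle 1 → 1: weight = 9, length = 1, mean = 9/1 ≈ 9.000
  cycle 2 → 2: weight = 3, length = 1, mean = 3/1 ≈ 3.000
  cycle 0 → 1 → 0: weight = 10, length = 2, mean = 10/2 ≈ 5.000
  cycle 0 → 2 → 0: weight = 11, length = 2, mean = 11/2 ≈ 5.500
  cycle 1 → 0 → 1: weight = 10, length = 2, mean = 10/2 ≈ 5.000
Minimum mean = 1.500, attained e.g. along the cycle 1 → 2 → 1 with weight 3 and length 2. So λ(A) = 3/2 = 3/2.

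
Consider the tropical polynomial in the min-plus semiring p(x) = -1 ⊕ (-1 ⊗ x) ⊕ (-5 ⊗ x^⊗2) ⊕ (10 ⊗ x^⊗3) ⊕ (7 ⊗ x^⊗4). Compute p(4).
p(4) = -1

A tropical monomial a ⊗ x^⊗i evaluates to a + i · x. Evaluating each term at x = 4:
  Term 0 contributes -1 + 0 · 4 = -1
  Term 1 contributes -1 + 1 · 4 = 3
  Term 2 contributes -5 + 2 · 4 = 3
  Term 3 contributes 10 + 3 · 4 = 22
  Term 4 contributes 7 + 4 · 4 = 23
p(4) = ⊕ of these = min[-1, 3, 3, 22, 23] = -1.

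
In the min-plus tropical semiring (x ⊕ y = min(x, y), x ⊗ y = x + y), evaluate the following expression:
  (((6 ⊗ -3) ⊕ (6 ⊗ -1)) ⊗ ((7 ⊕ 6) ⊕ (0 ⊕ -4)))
(((6 ⊗ -3) ⊕ (6 ⊗ -1)) ⊗ ((7 ⊕ 6) ⊕ (0 ⊕ -4))) = -1

Expand innermost to outermost. Recall ⊕ takes the minimum of its arguments and ⊗ takes their sum. Working out the expression (((6 ⊗ -3) ⊕ (6 ⊗ -1)) ⊗ ((7 ⊕ 6) ⊕ (0 ⊕ -4))) gives -1.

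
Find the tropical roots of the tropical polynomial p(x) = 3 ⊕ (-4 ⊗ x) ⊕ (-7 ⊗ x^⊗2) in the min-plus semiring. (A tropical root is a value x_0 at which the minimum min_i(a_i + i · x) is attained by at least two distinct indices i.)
Roots: {3, 7}

Each tropical root is a break point of the lower envelope of the lines y = a_i + i · x (there are 3 lines, with slopes 0, 1, ..., 2). Only the lines that attain the minimum somewhere contribute to roots; other lines are dominated. Here the surviving (envelope) indices are i = 2, i = 1, i = 0.
Intersections between consecutive envelope lines give the roots: for adjacent envelope indices i < j the intersection is x = (a_i − a_j) / (j − i). Reading off the sorted break points: {3, 7}.
Verification: at each break x_0, at least two indices attain the minimum of min_i(a_i + i · x_0).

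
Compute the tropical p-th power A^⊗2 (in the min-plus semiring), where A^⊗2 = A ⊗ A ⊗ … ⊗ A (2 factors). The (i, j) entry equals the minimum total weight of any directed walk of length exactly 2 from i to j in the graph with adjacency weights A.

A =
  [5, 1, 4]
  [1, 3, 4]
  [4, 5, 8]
A^⊗2 =
  [2, 4, 5]
  [4, 2, 5]
  [6, 5, 8]

Each entry (A^⊗2)_ij equals the minimum over all length-2 walks i = v_0 → v_1 → … → v_2 = j of Σ_t A[v_t][v_{t+1}]. For example, for (i, j) = (0, 2) we minimise over 3 possible intermediate vertex sequences; the minimum is 5, attained along the walk 0 → 1 → 2.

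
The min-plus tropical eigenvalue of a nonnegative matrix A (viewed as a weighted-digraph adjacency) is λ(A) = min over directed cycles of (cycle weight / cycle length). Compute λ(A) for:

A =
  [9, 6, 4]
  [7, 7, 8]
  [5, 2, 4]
λ(A) = 4

Enumerate directed cycles and compute their means (weight / length). Sample:
  cycle 0 → 0: weight = 9, length = 1, mean = 9/1 ≈ 9.000
  cycle 1 → 1: weight = 7, length = 1, mean = 7/1 ≈ 7.000
  cycle 2 → 2: weight = 4, length = 1, mean = 4/1 ≈ 4.000
  cycle 0 → 1 → 0: weight = 13, length = 2, mean = 13/2 ≈ 6.500
  cycle 0 → 2 → 0: weight = 9, length = 2, mean = 9/2 ≈ 4.500
  cycle 1 → 0 → 1: weight = 13, length = 2, mean = 13/2 ≈ 6.500
Minimum mean = 4.000, attained e.g. along the cycle 2 → 2 with weight 4 and length 1. So λ(A) = 4/1 = 4.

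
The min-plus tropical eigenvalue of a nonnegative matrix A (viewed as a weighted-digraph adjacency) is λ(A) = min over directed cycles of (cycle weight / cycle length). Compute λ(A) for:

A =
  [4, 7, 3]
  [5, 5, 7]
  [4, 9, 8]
λ(A) = 7/2

Enumerate directed cycles and compute their means (weight / length). Sample:
  cycle 0 → 0: weight = 4, length = 1, mean = 4/1 ≈ 4.000
  cycle 1 → 1: weight = 5, length = 1, mean = 5/1 ≈ 5.000
  cycle 2 → 2: weight = 8, length = 1, mean = 8/1 ≈ 8.000
  cycle 0 → 1 → 0: weight = 12, length = 2, mean = 12/2 ≈ 6.000
  cycle 0 → 2 → 0: weight = 7, length = 2, mean = 7/2 ≈ 3.500
  cycle 1 → 0 → 1: weight = 12, length = 2, mean = 12/2 ≈ 6.000
Minimum mean = 3.500, attained e.g. along the cycle 0 → 2 → 0 with weight 7 and length 2. So λ(A) = 7/2 = 7/2.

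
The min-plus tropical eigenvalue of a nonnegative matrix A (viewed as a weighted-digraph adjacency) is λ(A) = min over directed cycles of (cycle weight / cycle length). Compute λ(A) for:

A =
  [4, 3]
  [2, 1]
λ(A) = 1

Enumerate directed cycles and compute their means (weight / length). Sample:
  cycle 0 → 0: weight = 4, length = 1, mean = 4/1 ≈ 4.000
  cycle 1 → 1: weight = 1, length = 1, mean = 1/1 ≈ 1.000
  cycle 0 → 1 → 0: weight = 5, length = 2, mean = 5/2 ≈ 2.500
  cycle 1 → 0 → 1: weight = 5, length = 2, mean = 5/2 ≈ 2.500
Minimum mean = 1.000, attained e.g. along the cycle 1 → 1 with weight 1 and length 1. So λ(A) = 1/1 = 1.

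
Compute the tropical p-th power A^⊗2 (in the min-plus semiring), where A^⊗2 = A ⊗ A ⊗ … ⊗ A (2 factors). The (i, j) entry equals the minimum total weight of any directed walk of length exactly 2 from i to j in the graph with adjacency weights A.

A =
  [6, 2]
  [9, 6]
A^⊗2 =
  [11, 8]
  [15, 11]

Each entry (A^⊗2)_ij equals the minimum over all length-2 walks i = v_0 → v_1 → … → v_2 = j of Σ_t A[v_t][v_{t+1}]. For example, for (i, j) = (0, 1) we minimise over 2 possible intermediate vertex sequences; the minimum is 8, attained along the walk 0 → 0 → 1.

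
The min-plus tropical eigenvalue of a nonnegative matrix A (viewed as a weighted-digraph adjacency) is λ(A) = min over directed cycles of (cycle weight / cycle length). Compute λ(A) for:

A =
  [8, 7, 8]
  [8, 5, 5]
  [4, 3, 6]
λ(A) = 4

Enumerate directed cycles and compute their means (weight / length). Sample:
  cycle 0 → 0: weight = 8, length = 1, mean = 8/1 ≈ 8.000
  cycle 1 → 1: weight = 5, length = 1, mean = 5/1 ≈ 5.000
  cycle 2 → 2: weight = 6, length = 1, mean = 6/1 ≈ 6.000
  cycle 0 → 1 → 0: weight = 15, length = 2, mean = 15/2 ≈ 7.500
  cycle 0 → 2 → 0: weight = 12, length = 2, mean = 12/2 ≈ 6.000
  cycle 1 → 0 → 1: weight = 15, length = 2, mean = 15/2 ≈ 7.500
Minimum mean = 4.000, attained e.g. along the cycle 1 → 2 → 1 with weight 8 and length 2. So λ(A) = 8/2 = 4.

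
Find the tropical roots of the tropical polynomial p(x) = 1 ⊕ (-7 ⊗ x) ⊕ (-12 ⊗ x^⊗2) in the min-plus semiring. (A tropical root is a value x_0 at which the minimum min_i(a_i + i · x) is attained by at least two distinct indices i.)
Roots: {5, 8}

Each tropical root is a break point of the lower envelope of the lines y = a_i + i · x (there are 3 lines, with slopes 0, 1, ..., 2). Only the lines that attain the minimum somewhere contribute to roots; other lines are dominated. Here the surviving (envelope) indices are i = 2, i = 1, i = 0.
Intersections between consecutive envelope lines give the roots: for adjacent envelope indices i < j the intersection is x = (a_i − a_j) / (j − i). Reading off the sorted break points: {5, 8}.
Verification: at each break x_0, at least two indices attain the minimum of min_i(a_i + i · x_0).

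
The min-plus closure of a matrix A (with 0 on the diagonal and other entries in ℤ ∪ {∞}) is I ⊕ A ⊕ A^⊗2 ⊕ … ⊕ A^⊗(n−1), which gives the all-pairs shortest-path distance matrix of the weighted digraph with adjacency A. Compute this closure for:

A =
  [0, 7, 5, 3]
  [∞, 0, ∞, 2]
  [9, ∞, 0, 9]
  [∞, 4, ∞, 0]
Closure =
  [0, 7, 5, 3]
  [∞, 0, ∞, 2]
  [9, 13, 0, 9]
  [∞, 4, ∞, 0]

This is the Floyd-Warshall all-pairs shortest-path computation. For each intermediate vertex k = 0, 1, …, 3, update dist[i][j] ← min(dist[i][j], dist[i][k] + dist[k][j]). The final matrix gives, for each (i, j), the minimum total weight of any directed path from i to j (possibly empty when i = j).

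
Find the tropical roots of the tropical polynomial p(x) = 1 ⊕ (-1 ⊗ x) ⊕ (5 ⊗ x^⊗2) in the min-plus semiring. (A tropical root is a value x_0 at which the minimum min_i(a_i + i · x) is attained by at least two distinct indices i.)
Roots: {-6, 2}

Each tropical root is a break point of the lower envelope of the lines y = a_i + i · x (there are 3 lines, with slopes 0, 1, ..., 2). Only the lines that attain the minimum somewhere contribute to roots; other lines are dominated. Here the surviving (envelope) indices are i = 2, i = 1, i = 0.
Intersections between consecutive envelope lines give the roots: for adjacent envelope indices i < j the intersection is x = (a_i − a_j) / (j − i). Reading off the sorted break points: {-6, 2}.
Verification: at each break x_0, at least two indices attain the minimum of min_i(a_i + i · x_0).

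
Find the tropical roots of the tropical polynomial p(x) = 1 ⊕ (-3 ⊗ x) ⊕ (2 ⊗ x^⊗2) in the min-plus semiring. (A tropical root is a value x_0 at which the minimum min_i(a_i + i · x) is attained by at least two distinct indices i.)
Roots: {-5, 4}

Each tropical root is a break point of the lower envelope of the lines y = a_i + i · x (there are 3 lines, with slopes 0, 1, ..., 2). Only the lines that attain the minimum somewhere contribute to roots; other lines are dominated. Here the surviving (envelope) indices are i = 2, i = 1, i = 0.
Intersections between consecutive envelope lines give the roots: for adjacent envelope indices i < j the intersection is x = (a_i − a_j) / (j − i). Reading off the sorted break points: {-5, 4}.
Verification: at each break x_0, at least two indices attain the minimum of min_i(a_i + i · x_0).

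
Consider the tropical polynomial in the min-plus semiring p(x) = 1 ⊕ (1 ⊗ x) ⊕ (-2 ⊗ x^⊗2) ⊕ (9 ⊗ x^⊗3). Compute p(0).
p(0) = -2

A tropical monomial a ⊗ x^⊗i evaluates to a + i · x. Evaluating each term at x = 0:
  Term 0 contributes 1 + 0 · 0 = 1
  Term 1 contributes 1 + 1 · 0 = 1
  Term 2 contributes -2 + 2 · 0 = -2
  Term 3 contributes 9 + 3 · 0 = 9
p(0) = ⊕ of these = min[1, 1, -2, 9] = -2.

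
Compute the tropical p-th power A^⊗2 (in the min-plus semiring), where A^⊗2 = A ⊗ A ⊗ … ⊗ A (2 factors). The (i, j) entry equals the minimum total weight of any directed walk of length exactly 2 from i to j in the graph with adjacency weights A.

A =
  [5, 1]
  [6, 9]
A^⊗2 =
  [7, 6]
  [11, 7]

Each entry (A^⊗2)_ij equals the minimum over all length-2 walks i = v_0 → v_1 → … → v_2 = j of Σ_t A[v_t][v_{t+1}]. For example, for (i, j) = (0, 1) we minimise over 2 possible intermediate vertex sequences; the minimum is 6, attained along the walk 0 → 0 → 1.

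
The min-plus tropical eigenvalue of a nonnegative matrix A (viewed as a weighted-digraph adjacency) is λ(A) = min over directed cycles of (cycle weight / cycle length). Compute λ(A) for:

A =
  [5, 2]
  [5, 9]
λ(A) = 7/2

Enumerate directed cycles and compute their means (weight / length). Sample:
  cycle 0 → 0: weight = 5, length = 1, mean = 5/1 ≈ 5.000
  cycle 1 → 1: weight = 9, length = 1, mean = 9/1 ≈ 9.000
  cycle 0 → 1 → 0: weight = 7, length = 2, mean = 7/2 ≈ 3.500
  cycle 1 → 0 → 1: weight = 7, length = 2, mean = 7/2 ≈ 3.500
Minimum mean = 3.500, attained e.g. along the cycle 0 → 1 → 0 with weight 7 and length 2. So λ(A) = 7/2 = 7/2.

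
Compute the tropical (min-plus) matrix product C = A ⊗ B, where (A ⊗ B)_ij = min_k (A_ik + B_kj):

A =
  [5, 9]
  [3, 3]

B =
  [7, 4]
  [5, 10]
A ⊗ B =
  [12, 9]
  [8, 7]

Apply the min-plus product entry-by-entry:
  C[0][0] = min over k of (A[0][0] + B[0][0] = 5 + 7 = 12, A[0][1] + B[1][0] = 9 + 5 = 14) = 12 (attained at k = 0)
  C[0][1] = min over k of (A[0][0] + B[0][1] = 5 + 4 = 9, A[0][1] + B[1][1] = 9 + 10 = 19) = 9 (attained at k = 0)
  C[1][0] = min over k of (A[1][0] + B[0][0] = 3 + 7 = 10, A[1][1] + B[1][0] = 3 + 5 = 8) = 8 (attained at k = 1)
  C[1][1] = min over k of (A[1][0] + B[0][1] = 3 + 4 = 7, A[1][1] + B[1][1] = 3 + 10 = 13) = 7 (attained at k = 0)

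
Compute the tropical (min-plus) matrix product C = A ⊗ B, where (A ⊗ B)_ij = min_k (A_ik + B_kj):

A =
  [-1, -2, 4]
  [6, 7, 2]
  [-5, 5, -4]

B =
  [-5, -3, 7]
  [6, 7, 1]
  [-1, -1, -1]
A ⊗ B =
  [-6, -4, -1]
  [1, 1, 1]
  [-10, -8, -5]

Apply the min-plus product entry-by-entry:
  C[0][0] = min over k of (A[0][0] + B[0][0] = -1 + -5 = -6, A[0][1] + B[1][0] = -2 + 6 = 4, A[0][2] + B[2][0] = 4 + -1 = 3) = -6 (attained at k = 0)
  C[0][1] = min over k of (A[0][0] + B[0][1] = -1 + -3 = -4, A[0][1] + B[1][1] = -2 + 7 = 5, A[0][2] + B[2][1] = 4 + -1 = 3) = -4 (attained at k = 0)
  C[0][2] = min over k of (A[0][0] + B[0][2] = -1 + 7 = 6, A[0][1] + B[1][2] = -2 + 1 = -1, A[0][2] + B[2][2] = 4 + -1 = 3) = -1 (attained at k = 1)
  C[1][0] = min over k of (A[1][0] + B[0][0] = 6 + -5 = 1, A[1][1] + B[1][0] = 7 + 6 = 13, A[1][2] + B[2][0] = 2 + -1 = 1) = 1 (attained at k = 0)
  C[1][1] = min over k of (A[1][0] + B[0][1] = 6 + -3 = 3, A[1][1] + B[1][1] = 7 + 7 = 14, A[1][2] + B[2][1] = 2 + -1 = 1) = 1 (attained at k = 2)
  C[1][2] = min over k of (A[1][0] + B[0][2] = 6 + 7 = 13, A[1][1] + B[1][2] = 7 + 1 = 8, A[1][2] + B[2][2] = 2 + -1 = 1) = 1 (attained at k = 2)
  C[2][0] = min over k of (A[2][0] + B[0][0] = -5 + -5 = -10, A[2][1] + B[1][0] = 5 + 6 = 11, A[2][2] + B[2][0] = -4 + -1 = -5) = -10 (attained at k = 0)
  C[2][1] = min over k of (A[2][0] + B[0][1] = -5 + -3 = -8, A[2][1] + B[1][1] = 5 + 7 = 12, A[2][2] + B[2][1] = -4 + -1 = -5) = -8 (attained at k = 0)
  C[2][2] = min over k of (A[2][0] + B[0][2] = -5 + 7 = 2, A[2][1] + B[1][2] = 5 + 1 = 6, A[2][2] + B[2][2] = -4 + -1 = -5) = -5 (attained at k = 2)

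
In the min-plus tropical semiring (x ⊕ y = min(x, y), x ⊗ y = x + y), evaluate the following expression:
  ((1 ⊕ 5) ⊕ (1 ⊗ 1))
((1 ⊕ 5) ⊕ (1 ⊗ 1)) = 1

Expand innermost to outermost. Recall ⊕ takes the minimum of its arguments and ⊗ takes their sum. Working out the expression ((1 ⊕ 5) ⊕ (1 ⊗ 1)) gives 1.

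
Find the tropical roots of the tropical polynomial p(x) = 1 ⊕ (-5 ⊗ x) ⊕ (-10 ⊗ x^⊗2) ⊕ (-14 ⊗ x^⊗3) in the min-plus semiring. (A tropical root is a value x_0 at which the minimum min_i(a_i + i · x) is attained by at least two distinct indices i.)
Roots: {4, 5, 6}

Each tropical root is a break point of the lower envelope of the lines y = a_i + i · x (there are 4 lines, with slopes 0, 1, ..., 3). Only the lines that attain the minimum somewhere contribute to roots; other lines are dominated. Here the surviving (envelope) indices are i = 3, i = 2, i = 1, i = 0.
Intersections between consecutive envelope lines give the roots: for adjacent envelope indices i < j the intersection is x = (a_i − a_j) / (j − i). Reading off the sorted break points: {4, 5, 6}.
Verification: at each break x_0, at least two indices attain the minimum of min_i(a_i + i · x_0).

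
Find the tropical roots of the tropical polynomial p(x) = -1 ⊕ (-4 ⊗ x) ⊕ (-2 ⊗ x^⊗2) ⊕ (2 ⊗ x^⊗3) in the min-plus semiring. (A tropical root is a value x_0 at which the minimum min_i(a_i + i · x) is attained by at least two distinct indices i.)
Roots: {-4, -2, 3}

Each tropical root is a break point of the lower envelope of the lines y = a_i + i · x (there are 4 lines, with slopes 0, 1, ..., 3). Only the lines that attain the minimum somewhere contribute to roots; other lines are dominated. Here the surviving (envelope) indices are i = 3, i = 2, i = 1, i = 0.
Intersections between consecutive envelope lines give the roots: for adjacent envelope indices i < j the intersection is x = (a_i − a_j) / (j − i). Reading off the sorted break points: {-4, -2, 3}.
Verification: at each break x_0, at least two indices attain the minimum of min_i(a_i + i · x_0).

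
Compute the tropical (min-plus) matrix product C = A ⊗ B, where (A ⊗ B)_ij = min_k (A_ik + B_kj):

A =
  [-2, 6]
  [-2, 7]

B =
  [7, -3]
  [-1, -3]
A ⊗ B =
  [5, -5]
  [5, -5]

Apply the min-plus product entry-by-entry:
  C[0][0] = min over k of (A[0][0] + B[0][0] = -2 + 7 = 5, A[0][1] + B[1][0] = 6 + -1 = 5) = 5 (attained at k = 0)
  C[0][1] = min over k of (A[0][0] + B[0][1] = -2 + -3 = -5, A[0][1] + B[1][1] = 6 + -3 = 3) = -5 (attained at k = 0)
  C[1][0] = min over k of (A[1][0] + B[0][0] = -2 + 7 = 5, A[1][1] + B[1][0] = 7 + -1 = 6) = 5 (attained at k = 0)
  C[1][1] = min over k of (A[1][0] + B[0][1] = -2 + -3 = -5, A[1][1] + B[1][1] = 7 + -3 = 4) = -5 (attained at k = 0)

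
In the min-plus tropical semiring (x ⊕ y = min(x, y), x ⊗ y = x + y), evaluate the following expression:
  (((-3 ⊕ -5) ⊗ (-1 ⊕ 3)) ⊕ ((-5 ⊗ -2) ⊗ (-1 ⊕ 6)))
(((-3 ⊕ -5) ⊗ (-1 ⊕ 3)) ⊕ ((-5 ⊗ -2) ⊗ (-1 ⊕ 6))) = -8

Expand innermost to outermost. Recall ⊕ takes the minimum of its arguments and ⊗ takes their sum. Working out the expression (((-3 ⊕ -5) ⊗ (-1 ⊕ 3)) ⊕ ((-5 ⊗ -2) ⊗ (-1 ⊕ 6))) gives -8.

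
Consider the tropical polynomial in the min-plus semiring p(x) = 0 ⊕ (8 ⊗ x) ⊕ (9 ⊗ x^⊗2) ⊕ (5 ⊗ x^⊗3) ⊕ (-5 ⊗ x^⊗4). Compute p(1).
p(1) = -1

A tropical monomial a ⊗ x^⊗i evaluates to a + i · x. Evaluating each term at x = 1:
  Term 0 contributes 0 + 0 · 1 = 0
  Term 1 contributes 8 + 1 · 1 = 9
  Term 2 contributes 9 + 2 · 1 = 11
  Term 3 contributes 5 + 3 · 1 = 8
  Term 4 contributes -5 + 4 · 1 = -1
p(1) = ⊕ of these = min[0, 9, 11, 8, -1] = -1.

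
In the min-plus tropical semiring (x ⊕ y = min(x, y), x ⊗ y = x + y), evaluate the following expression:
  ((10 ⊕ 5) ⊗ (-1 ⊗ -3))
((10 ⊕ 5) ⊗ (-1 ⊗ -3)) = 1

Expand innermost to outermost. Recall ⊕ takes the minimum of its arguments and ⊗ takes their sum. Working out the expression ((10 ⊕ 5) ⊗ (-1 ⊗ -3)) gives 1.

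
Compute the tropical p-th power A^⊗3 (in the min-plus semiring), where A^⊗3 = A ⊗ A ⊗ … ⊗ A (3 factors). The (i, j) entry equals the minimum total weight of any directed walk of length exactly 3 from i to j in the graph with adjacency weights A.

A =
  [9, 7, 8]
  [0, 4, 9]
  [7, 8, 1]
A^⊗3 =
  [11, 14, 10]
  [7, 11, 9]
  [9, 10, 3]

Each entry (A^⊗3)_ij equals the minimum over all length-3 walks i = v_0 → v_1 → … → v_3 = j of Σ_t A[v_t][v_{t+1}]. For example, for (i, j) = (0, 2) we minimise over 9 possible intermediate vertex sequences; the minimum is 10, attained along the walk 0 → 2 → 2 → 2.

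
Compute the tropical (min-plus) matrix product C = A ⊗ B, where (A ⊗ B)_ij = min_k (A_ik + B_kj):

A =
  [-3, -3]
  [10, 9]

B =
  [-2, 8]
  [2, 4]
A ⊗ B =
  [-5, 1]
  [8, 13]

Apply the min-plus product entry-by-entry:
  C[0][0] = min over k of (A[0][0] + B[0][0] = -3 + -2 = -5, A[0][1] + B[1][0] = -3 + 2 = -1) = -5 (attained at k = 0)
  C[0][1] = min over k of (A[0][0] + B[0][1] = -3 + 8 = 5, A[0][1] + B[1][1] = -3 + 4 = 1) = 1 (attained at k = 1)
  C[1][0] = min over k of (A[1][0] + B[0][0] = 10 + -2 = 8, A[1][1] + B[1][0] = 9 + 2 = 11) = 8 (attained at k = 0)
  C[1][1] = min over k of (A[1][0] + B[0][1] = 10 + 8 = 18, A[1][1] + B[1][1] = 9 + 4 = 13) = 13 (attained at k = 1)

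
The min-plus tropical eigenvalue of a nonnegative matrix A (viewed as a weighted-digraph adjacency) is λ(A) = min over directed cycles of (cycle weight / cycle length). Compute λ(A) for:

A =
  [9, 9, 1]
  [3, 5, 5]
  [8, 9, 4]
λ(A) = 4

Enumerate directed cycles and compute their means (weight / length). Sample:
  cycle 0 → 0: weight = 9, length = 1, mean = 9/1 ≈ 9.000
  cycle 1 → 1: weight = 5, length = 1, mean = 5/1 ≈ 5.000
  cycle 2 → 2: weight = 4, length = 1, mean = 4/1 ≈ 4.000
  cycle 0 → 1 → 0: weight = 12, length = 2, mean = 12/2 ≈ 6.000
  cycle 0 → 2 → 0: weight = 9, length = 2, mean = 9/2 ≈ 4.500
  cycle 1 → 0 → 1: weight = 12, length = 2, mean = 12/2 ≈ 6.000
Minimum mean = 4.000, attained e.g. along the cycle 2 → 2 with weight 4 and length 1. So λ(A) = 4/1 = 4.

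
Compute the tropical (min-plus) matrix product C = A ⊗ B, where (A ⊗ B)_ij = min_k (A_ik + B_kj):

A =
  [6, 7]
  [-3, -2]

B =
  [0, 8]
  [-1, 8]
A ⊗ B =
  [6, 14]
  [-3, 5]

Apply the min-plus product entry-by-entry:
  C[0][0] = min over k of (A[0][0] + B[0][0] = 6 + 0 = 6, A[0][1] + B[1][0] = 7 + -1 = 6) = 6 (attained at k = 0)
  C[0][1] = min over k of (A[0][0] + B[0][1] = 6 + 8 = 14, A[0][1] + B[1][1] = 7 + 8 = 15) = 14 (attained at k = 0)
  C[1][0] = min over k of (A[1][0] + B[0][0] = -3 + 0 = -3, A[1][1] + B[1][0] = -2 + -1 = -3) = -3 (attained at k = 0)
  C[1][1] = min over k of (A[1][0] + B[0][1] = -3 + 8 = 5, A[1][1] + B[1][1] = -2 + 8 = 6) = 5 (attained at k = 0)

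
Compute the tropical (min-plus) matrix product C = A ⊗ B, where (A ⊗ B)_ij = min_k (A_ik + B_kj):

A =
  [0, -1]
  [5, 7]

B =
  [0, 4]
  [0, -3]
A ⊗ B =
  [-1, -4]
  [5, 4]

Apply the min-plus product entry-by-entry:
  C[0][0] = min over k of (A[0][0] + B[0][0] = 0 + 0 = 0, A[0][1] + B[1][0] = -1 + 0 = -1) = -1 (attained at k = 1)
  C[0][1] = min over k of (A[0][0] + B[0][1] = 0 + 4 = 4, A[0][1] + B[1][1] = -1 + -3 = -4) = -4 (attained at k = 1)
  C[1][0] = min over k of (A[1][0] + B[0][0] = 5 + 0 = 5, A[1][1] + B[1][0] = 7 + 0 = 7) = 5 (attained at k = 0)
  C[1][1] = min over k of (A[1][0] + B[0][1] = 5 + 4 = 9, A[1][1] + B[1][1] = 7 + -3 = 4) = 4 (attained at k = 1)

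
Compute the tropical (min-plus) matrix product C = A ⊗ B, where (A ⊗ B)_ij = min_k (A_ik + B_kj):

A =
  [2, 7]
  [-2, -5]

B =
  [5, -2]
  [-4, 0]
A ⊗ B =
  [3, 0]
  [-9, -5]

Apply the min-plus product entry-by-entry:
  C[0][0] = min over k of (A[0][0] + B[0][0] = 2 + 5 = 7, A[0][1] + B[1][0] = 7 + -4 = 3) = 3 (attained at k = 1)
  C[0][1] = min over k of (A[0][0] + B[0][1] = 2 + -2 = 0, A[0][1] + B[1][1] = 7 + 0 = 7) = 0 (attained at k = 0)
  C[1][0] = min over k of (A[1][0] + B[0][0] = -2 + 5 = 3, A[1][1] + B[1][0] = -5 + -4 = -9) = -9 (attained at k = 1)
  C[1][1] = min over k of (A[1][0] + B[0][1] = -2 + -2 = -4, A[1][1] + B[1][1] = -5 + 0 = -5) = -5 (attained at k = 1)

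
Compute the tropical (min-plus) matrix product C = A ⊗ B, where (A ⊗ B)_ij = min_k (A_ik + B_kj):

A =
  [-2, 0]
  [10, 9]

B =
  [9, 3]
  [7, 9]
A ⊗ B =
  [7, 1]
  [16, 13]

Apply the min-plus product entry-by-entry:
  C[0][0] = min over k of (A[0][0] + B[0][0] = -2 + 9 = 7, A[0][1] + B[1][0] = 0 + 7 = 7) = 7 (attained at k = 0)
  C[0][1] = min over k of (A[0][0] + B[0][1] = -2 + 3 = 1, A[0][1] + B[1][1] = 0 + 9 = 9) = 1 (attained at k = 0)
  C[1][0] = min over k of (A[1][0] + B[0][0] = 10 + 9 = 19, A[1][1] + B[1][0] = 9 + 7 = 16) = 16 (attained at k = 1)
  C[1][1] = min over k of (A[1][0] + B[0][1] = 10 + 3 = 13, A[1][1] + B[1][1] = 9 + 9 = 18) = 13 (attained at k = 0)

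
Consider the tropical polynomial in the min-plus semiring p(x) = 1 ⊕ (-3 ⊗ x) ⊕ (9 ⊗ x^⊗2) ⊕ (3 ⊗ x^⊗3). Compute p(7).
p(7) = 1

A tropical monomial a ⊗ x^⊗i evaluates to a + i · x. Evaluating each term at x = 7:
  Term 0 contributes 1 + 0 · 7 = 1
  Term 1 contributes -3 + 1 · 7 = 4
  Term 2 contributes 9 + 2 · 7 = 23
  Term 3 contributes 3 + 3 · 7 = 24
p(7) = ⊕ of these = min[1, 4, 23, 24] = 1.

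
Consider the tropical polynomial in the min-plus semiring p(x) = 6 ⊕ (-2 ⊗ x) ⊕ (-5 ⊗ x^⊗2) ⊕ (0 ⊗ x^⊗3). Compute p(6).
p(6) = 4

A tropical monomial a ⊗ x^⊗i evaluates to a + i · x. Evaluating each term at x = 6:
  Term 0 contributes 6 + 0 · 6 = 6
  Term 1 contributes -2 + 1 · 6 = 4
  Term 2 contributes -5 + 2 · 6 = 7
  Term 3 contributes 0 + 3 · 6 = 18
p(6) = ⊕ of these = min[6, 4, 7, 18] = 4.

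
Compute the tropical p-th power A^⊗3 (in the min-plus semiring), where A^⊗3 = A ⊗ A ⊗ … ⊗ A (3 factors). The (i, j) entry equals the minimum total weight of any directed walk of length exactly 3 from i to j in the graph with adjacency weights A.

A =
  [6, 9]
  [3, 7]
A^⊗3 =
  [18, 21]
  [15, 18]

Each entry (A^⊗3)_ij equals the minimum over all length-3 walks i = v_0 → v_1 → … → v_3 = j of Σ_t A[v_t][v_{t+1}]. For example, for (i, j) = (0, 1) we minimise over 4 possible intermediate vertex sequences; the minimum is 21, attained along the walk 0 → 0 → 0 → 1.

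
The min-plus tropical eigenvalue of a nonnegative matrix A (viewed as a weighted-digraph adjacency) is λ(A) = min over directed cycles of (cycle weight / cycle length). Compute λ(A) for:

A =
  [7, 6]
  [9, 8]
λ(A) = 7

Enumerate directed cycles and compute their means (weight / length). Sample:
  cycle 0 → 0: weight = 7, length = 1, mean = 7/1 ≈ 7.000
  cycle 1 → 1: weight = 8, length = 1, mean = 8/1 ≈ 8.000
  cycle 0 → 1 → 0: weight = 15, length = 2, mean = 15/2 ≈ 7.500
  cycle 1 → 0 → 1: weight = 15, length = 2, mean = 15/2 ≈ 7.500
Minimum mean = 7.000, attained e.g. along the cycle 0 → 0 with weight 7 and length 1. So λ(A) = 7/1 = 7.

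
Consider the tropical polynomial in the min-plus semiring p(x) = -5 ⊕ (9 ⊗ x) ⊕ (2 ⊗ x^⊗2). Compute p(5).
p(5) = -5

A tropical monomial a ⊗ x^⊗i evaluates to a + i · x. Evaluating each term at x = 5:
  Term 0 contributes -5 + 0 · 5 = -5
  Term 1 contributes 9 + 1 · 5 = 14
  Term 2 contributes 2 + 2 · 5 = 12
p(5) = ⊕ of these = min[-5, 14, 12] = -5.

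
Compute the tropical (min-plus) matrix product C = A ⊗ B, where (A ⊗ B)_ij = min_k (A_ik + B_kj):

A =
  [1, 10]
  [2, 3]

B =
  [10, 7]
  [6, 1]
A ⊗ B =
  [11, 8]
  [9, 4]

Apply the min-plus product entry-by-entry:
  C[0][0] = min over k of (A[0][0] + B[0][0] = 1 + 10 = 11, A[0][1] + B[1][0] = 10 + 6 = 16) = 11 (attained at k = 0)
  C[0][1] = min over k of (A[0][0] + B[0][1] = 1 + 7 = 8, A[0][1] + B[1][1] = 10 + 1 = 11) = 8 (attained at k = 0)
  C[1][0] = min over k of (A[1][0] + B[0][0] = 2 + 10 = 12, A[1][1] + B[1][0] = 3 + 6 = 9) = 9 (attained at k = 1)
  C[1][1] = min over k of (A[1][0] + B[0][1] = 2 + 7 = 9, A[1][1] + B[1][1] = 3 + 1 = 4) = 4 (attained at k = 1)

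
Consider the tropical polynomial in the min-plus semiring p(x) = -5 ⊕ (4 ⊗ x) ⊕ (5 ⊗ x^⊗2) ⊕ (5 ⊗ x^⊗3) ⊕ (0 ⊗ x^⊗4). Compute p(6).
p(6) = -5

A tropical monomial a ⊗ x^⊗i evaluates to a + i · x. Evaluating each term at x = 6:
  Term 0 contributes -5 + 0 · 6 = -5
  Term 1 contributes 4 + 1 · 6 = 10
  Term 2 contributes 5 + 2 · 6 = 17
  Term 3 contributes 5 + 3 · 6 = 23
  Term 4 contributes 0 + 4 · 6 = 24
p(6) = ⊕ of these = min[-5, 10, 17, 23, 24] = -5.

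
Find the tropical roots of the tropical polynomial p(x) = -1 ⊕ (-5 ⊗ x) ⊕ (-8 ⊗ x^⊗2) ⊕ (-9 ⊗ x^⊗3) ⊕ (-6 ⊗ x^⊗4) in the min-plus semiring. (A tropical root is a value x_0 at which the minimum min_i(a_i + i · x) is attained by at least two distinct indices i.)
Roots: {-3, 1, 3, 4}

Each tropical root is a break point of the lower envelope of the lines y = a_i + i · x (there are 5 lines, with slopes 0, 1, ..., 4). Only the lines that attain the minimum somewhere contribute to roots; other lines are dominated. Here the surviving (envelope) indices are i = 4, i = 3, i = 2, i = 1, i = 0.
Intersections between consecutive envelope lines give the roots: for adjacent envelope indices i < j the intersection is x = (a_i − a_j) / (j − i). Reading off the sorted break points: {-3, 1, 3, 4}.
Verification: at each break x_0, at least two indices attain the minimum of min_i(a_i + i · x_0).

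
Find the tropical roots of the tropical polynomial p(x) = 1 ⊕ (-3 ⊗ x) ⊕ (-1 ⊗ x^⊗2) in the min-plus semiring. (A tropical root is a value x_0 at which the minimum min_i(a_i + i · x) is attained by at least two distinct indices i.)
Roots: {-2, 4}

Each tropical root is a break point of the lower envelope of the lines y = a_i + i · x (there are 3 lines, with slopes 0, 1, ..., 2). Only the lines that attain the minimum somewhere contribute to roots; other lines are dominated. Here the surviving (envelope) indices are i = 2, i = 1, i = 0.
Intersections between consecutive envelope lines give the roots: for adjacent envelope indices i < j the intersection is x = (a_i − a_j) / (j − i). Reading off the sorted break points: {-2, 4}.
Verification: at each break x_0, at least two indices attain the minimum of min_i(a_i + i · x_0).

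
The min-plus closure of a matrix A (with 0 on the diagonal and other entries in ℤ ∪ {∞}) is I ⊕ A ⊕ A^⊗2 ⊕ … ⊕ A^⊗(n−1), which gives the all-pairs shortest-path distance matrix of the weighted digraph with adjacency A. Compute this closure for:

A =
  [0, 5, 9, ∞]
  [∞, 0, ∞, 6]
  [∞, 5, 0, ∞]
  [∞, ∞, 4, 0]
Closure =
  [0, 5, 9, 11]
  [∞, 0, 10, 6]
  [∞, 5, 0, 11]
  [∞, 9, 4, 0]

This is the Floyd-Warshall all-pairs shortest-path computation. For each intermediate vertex k = 0, 1, …, 3, update dist[i][j] ← min(dist[i][j], dist[i][k] + dist[k][j]). The final matrix gives, for each (i, j), the minimum total weight of any directed path from i to j (possibly empty when i = j).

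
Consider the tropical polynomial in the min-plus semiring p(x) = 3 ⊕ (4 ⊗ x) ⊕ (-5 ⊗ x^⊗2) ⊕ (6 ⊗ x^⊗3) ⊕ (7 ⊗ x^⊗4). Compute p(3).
p(3) = 1

A tropical monomial a ⊗ x^⊗i evaluates to a + i · x. Evaluating each term at x = 3:
  Term 0 contributes 3 + 0 · 3 = 3
  Term 1 contributes 4 + 1 · 3 = 7
  Term 2 contributes -5 + 2 · 3 = 1
  Term 3 contributes 6 + 3 · 3 = 15
  Term 4 contributes 7 + 4 · 3 = 19
p(3) = ⊕ of these = min[3, 7, 1, 15, 19] = 1.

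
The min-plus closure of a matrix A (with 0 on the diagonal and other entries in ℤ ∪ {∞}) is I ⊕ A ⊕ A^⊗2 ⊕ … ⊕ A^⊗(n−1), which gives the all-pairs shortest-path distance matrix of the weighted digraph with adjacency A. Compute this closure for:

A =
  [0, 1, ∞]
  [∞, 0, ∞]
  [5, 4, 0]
Closure =
  [0, 1, ∞]
  [∞, 0, ∞]
  [5, 4, 0]

This is the Floyd-Warshall all-pairs shortest-path computation. For each intermediate vertex k = 0, 1, …, 2, update dist[i][j] ← min(dist[i][j], dist[i][k] + dist[k][j]). The final matrix gives, for each (i, j), the minimum total weight of any directed path from i to j (possibly empty when i = j).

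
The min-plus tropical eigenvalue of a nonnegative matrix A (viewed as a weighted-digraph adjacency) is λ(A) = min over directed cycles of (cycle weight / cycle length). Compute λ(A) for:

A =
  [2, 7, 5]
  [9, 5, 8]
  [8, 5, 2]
λ(A) = 2

Enumerate directed cycles and compute their means (weight / length). Sample:
  cycle 0 → 0: weight = 2, length = 1, mean = 2/1 ≈ 2.000
  cycle 1 → 1: weight = 5, length = 1, mean = 5/1 ≈ 5.000
  cycle 2 → 2: weight = 2, length = 1, mean = 2/1 ≈ 2.000
  cycle 0 → 1 → 0: weight = 16, length = 2, mean = 16/2 ≈ 8.000
  cycle 0 → 2 → 0: weight = 13, length = 2, mean = 13/2 ≈ 6.500
  cycle 1 → 0 → 1: weight = 16, length = 2, mean = 16/2 ≈ 8.000
Minimum mean = 2.000, attained e.g. along the cycle 0 → 0 with weight 2 and length 1. So λ(A) = 2/1 = 2.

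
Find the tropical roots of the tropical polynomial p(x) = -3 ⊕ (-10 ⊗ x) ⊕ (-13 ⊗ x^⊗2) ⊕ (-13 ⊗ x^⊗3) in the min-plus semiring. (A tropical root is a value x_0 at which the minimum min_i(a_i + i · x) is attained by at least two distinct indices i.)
Roots: {0, 3, 7}

Each tropical root is a break point of the lower envelope of the lines y = a_i + i · x (there are 4 lines, with slopes 0, 1, ..., 3). Only the lines that attain the minimum somewhere contribute to roots; other lines are dominated. Here the surviving (envelope) indices are i = 3, i = 2, i = 1, i = 0.
Intersections between consecutive envelope lines give the roots: for adjacent envelope indices i < j the intersection is x = (a_i − a_j) / (j − i). Reading off the sorted break points: {0, 3, 7}.
Verification: at each break x_0, at least two indices attain the minimum of min_i(a_i + i · x_0).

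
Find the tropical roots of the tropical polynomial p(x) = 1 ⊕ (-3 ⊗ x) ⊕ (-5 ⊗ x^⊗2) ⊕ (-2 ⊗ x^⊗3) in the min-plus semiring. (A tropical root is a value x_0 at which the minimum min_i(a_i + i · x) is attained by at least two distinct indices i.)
Roots: {-3, 2, 4}

Each tropical root is a break point of the lower envelope of the lines y = a_i + i · x (there are 4 lines, with slopes 0, 1, ..., 3). Only the lines that attain the minimum somewhere contribute to roots; other lines are dominated. Here the surviving (envelope) indices are i = 3, i = 2, i = 1, i = 0.
Intersections between consecutive envelope lines give the roots: for adjacent envelope indices i < j the intersection is x = (a_i − a_j) / (j − i). Reading off the sorted break points: {-3, 2, 4}.
Verification: at each break x_0, at least two indices attain the minimum of min_i(a_i + i · x_0).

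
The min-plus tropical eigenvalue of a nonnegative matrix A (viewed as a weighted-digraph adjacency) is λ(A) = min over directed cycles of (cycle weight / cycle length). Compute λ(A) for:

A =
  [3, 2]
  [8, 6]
λ(A) = 3

Enumerate directed cycles and compute their means (weight / length). Sample:
  cycle 0 → 0: weight = 3, length = 1, mean = 3/1 ≈ 3.000
  cycle 1 → 1: weight = 6, length = 1, mean = 6/1 ≈ 6.000
  cycle 0 → 1 → 0: weight = 10, length = 2, mean = 10/2 ≈ 5.000
  cycle 1 → 0 → 1: weight = 10, length = 2, mean = 10/2 ≈ 5.000
Minimum mean = 3.000, attained e.g. along the cycle 0 → 0 with weight 3 and length 1. So λ(A) = 3/1 = 3.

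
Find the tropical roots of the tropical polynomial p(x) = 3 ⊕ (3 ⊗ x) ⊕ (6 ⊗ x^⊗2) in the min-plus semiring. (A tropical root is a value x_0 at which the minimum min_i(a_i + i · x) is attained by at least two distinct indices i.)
Roots: {-3, 0}

Each tropical root is a break point of the lower envelope of the lines y = a_i + i · x (there are 3 lines, with slopes 0, 1, ..., 2). Only the lines that attain the minimum somewhere contribute to roots; other lines are dominated. Here the surviving (envelope) indices are i = 2, i = 1, i = 0.
Intersections between consecutive envelope lines give the roots: for adjacent envelope indices i < j the intersection is x = (a_i − a_j) / (j − i). Reading off the sorted break points: {-3, 0}.
Verification: at each break x_0, at least two indices attain the minimum of min_i(a_i + i · x_0).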